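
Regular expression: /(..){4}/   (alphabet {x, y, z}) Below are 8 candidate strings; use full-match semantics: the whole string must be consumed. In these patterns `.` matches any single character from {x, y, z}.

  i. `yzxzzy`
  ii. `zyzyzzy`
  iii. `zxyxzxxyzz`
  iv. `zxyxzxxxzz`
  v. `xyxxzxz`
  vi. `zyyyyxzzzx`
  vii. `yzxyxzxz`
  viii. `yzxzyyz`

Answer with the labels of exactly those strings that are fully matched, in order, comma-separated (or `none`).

vii

i → no match
ii → no match
iii → no match
iv → no match
v → no match
vi → no match
vii → match
viii → no match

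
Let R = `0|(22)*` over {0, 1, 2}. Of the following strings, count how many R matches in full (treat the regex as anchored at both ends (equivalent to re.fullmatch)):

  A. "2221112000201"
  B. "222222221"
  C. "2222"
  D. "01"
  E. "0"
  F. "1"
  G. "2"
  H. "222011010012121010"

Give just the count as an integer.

A → no match
B → no match
C → match
D → no match
E → match
F → no match
G → no match
H → no match
Total matched: 2

2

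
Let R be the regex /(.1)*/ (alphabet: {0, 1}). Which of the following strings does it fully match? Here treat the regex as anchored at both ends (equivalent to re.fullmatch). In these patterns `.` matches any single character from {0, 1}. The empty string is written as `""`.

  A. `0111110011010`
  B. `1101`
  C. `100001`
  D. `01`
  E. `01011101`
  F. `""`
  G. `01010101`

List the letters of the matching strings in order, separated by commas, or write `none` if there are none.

A → no match
B → match
C → no match
D → match
E → match
F → match
G → match

B, D, E, F, G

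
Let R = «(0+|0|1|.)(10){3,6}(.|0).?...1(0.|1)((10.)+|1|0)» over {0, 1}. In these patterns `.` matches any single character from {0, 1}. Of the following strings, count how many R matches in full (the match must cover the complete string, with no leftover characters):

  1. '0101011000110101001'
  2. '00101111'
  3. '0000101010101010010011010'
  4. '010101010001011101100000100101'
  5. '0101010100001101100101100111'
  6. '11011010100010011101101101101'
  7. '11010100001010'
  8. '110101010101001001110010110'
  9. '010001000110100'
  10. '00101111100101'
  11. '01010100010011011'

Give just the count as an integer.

1 → no match
2. '00101111' → no match
3 → match
4 → no match
5 → no match
6 → no match
7 → no match
8 → no match
9 → no match
10 → no match
11 → no match
Total matched: 1

1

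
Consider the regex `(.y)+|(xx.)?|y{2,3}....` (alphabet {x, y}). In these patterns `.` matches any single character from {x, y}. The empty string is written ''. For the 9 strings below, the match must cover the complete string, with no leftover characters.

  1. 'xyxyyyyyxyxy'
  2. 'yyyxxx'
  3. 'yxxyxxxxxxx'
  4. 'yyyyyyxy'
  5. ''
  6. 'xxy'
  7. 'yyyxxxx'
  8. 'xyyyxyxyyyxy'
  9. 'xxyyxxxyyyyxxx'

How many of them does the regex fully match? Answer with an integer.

1 → match
2 → match
3 → no match
4 → match
5 → match
6 → match
7 → match
8 → match
9 → no match
Total matched: 7

7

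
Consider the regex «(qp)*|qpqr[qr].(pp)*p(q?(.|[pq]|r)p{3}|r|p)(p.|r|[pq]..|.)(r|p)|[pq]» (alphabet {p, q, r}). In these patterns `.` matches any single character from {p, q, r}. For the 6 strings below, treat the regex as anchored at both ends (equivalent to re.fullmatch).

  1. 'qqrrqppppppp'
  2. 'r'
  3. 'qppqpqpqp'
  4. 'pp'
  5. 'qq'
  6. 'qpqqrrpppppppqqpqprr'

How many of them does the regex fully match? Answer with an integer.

1 → no match
2 → no match
3 → no match
4 → no match
5 → no match
6 → no match
Total matched: 0

0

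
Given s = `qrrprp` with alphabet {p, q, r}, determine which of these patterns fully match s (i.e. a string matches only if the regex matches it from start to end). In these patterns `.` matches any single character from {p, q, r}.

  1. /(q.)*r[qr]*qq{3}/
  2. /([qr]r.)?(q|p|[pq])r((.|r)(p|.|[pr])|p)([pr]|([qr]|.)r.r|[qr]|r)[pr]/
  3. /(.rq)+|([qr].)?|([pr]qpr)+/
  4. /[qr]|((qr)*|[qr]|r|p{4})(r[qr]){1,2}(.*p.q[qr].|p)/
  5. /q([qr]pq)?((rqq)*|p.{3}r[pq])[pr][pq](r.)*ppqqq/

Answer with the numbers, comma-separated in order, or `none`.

1 → no match — must end with `q`
2 → match
3 → no match
4 → no match
5 → no match — must end with `ppqqq`

2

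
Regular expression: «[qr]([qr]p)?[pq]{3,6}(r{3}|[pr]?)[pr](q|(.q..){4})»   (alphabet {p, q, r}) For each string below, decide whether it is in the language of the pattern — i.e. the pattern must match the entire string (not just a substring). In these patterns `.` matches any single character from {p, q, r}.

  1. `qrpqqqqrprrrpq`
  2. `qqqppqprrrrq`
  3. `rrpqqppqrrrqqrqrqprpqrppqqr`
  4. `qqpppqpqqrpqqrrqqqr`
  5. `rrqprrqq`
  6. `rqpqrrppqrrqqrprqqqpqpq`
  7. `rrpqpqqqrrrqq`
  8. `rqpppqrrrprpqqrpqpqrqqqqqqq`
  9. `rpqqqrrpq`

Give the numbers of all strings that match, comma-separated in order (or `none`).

1 → no match
2. `qqqppqprrrrq` → match
3 → no match
4 → no match
5. `rrqprrqq` → no match
6 → no match
7 → no match
8 → no match
9. `rpqqqrrpq` → no match

2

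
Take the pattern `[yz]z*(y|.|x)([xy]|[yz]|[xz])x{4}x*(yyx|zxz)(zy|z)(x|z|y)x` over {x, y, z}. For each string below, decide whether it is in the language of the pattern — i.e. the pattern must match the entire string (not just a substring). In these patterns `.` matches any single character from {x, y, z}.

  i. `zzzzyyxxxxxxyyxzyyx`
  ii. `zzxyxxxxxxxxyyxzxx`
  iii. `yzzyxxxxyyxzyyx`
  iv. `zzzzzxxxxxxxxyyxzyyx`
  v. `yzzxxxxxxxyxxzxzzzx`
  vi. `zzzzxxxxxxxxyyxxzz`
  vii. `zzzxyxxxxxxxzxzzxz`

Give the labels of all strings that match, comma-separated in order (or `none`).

i → match
ii → match
iii → match
iv → match
v → no match
vi → no match — must end with `x`
vii → no match — must end with `x`

i, ii, iii, iv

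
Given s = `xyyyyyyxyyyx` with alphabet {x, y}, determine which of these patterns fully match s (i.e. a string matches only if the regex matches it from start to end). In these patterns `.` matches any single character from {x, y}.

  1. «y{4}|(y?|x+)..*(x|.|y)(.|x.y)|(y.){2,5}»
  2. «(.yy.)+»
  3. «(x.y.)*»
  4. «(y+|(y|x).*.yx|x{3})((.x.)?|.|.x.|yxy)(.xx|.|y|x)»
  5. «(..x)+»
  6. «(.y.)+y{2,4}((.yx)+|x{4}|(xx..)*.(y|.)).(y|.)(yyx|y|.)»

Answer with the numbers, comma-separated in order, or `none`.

1 → match
2 → match
3 → no match
4 → no match
5 → no match
6 → match

1, 2, 6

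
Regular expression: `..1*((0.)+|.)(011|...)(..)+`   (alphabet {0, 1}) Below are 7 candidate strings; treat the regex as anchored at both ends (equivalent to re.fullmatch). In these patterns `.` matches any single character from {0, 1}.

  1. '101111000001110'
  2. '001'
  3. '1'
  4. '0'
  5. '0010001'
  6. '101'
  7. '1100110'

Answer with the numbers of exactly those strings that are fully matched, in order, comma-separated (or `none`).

1 → match
2 → no match
3 → no match
4 → no match
5 → no match
6 → no match
7 → no match

1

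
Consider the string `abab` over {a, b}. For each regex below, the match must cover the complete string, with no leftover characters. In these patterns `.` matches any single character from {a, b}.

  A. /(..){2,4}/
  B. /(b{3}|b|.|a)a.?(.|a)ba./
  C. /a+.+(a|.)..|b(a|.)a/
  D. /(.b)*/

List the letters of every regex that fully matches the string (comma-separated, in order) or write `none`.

A, D

A → match
B → no match
C → no match
D → match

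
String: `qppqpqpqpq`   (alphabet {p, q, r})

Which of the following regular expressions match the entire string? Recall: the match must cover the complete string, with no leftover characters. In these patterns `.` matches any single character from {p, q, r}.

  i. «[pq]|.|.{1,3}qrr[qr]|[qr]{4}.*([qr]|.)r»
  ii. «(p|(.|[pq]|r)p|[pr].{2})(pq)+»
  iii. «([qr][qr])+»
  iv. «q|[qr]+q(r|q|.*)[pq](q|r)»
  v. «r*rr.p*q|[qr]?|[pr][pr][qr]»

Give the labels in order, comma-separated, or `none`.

ii

i → no match
ii → match
iii → no match
iv → no match
v → no match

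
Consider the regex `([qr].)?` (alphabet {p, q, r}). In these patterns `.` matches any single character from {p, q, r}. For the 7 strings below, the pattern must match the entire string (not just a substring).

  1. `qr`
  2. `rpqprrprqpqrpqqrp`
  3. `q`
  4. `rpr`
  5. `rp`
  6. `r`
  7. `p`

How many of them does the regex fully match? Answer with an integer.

1 → match
2 → no match
3 → no match
4 → no match
5 → match
6 → no match
7 → no match
Total matched: 2

2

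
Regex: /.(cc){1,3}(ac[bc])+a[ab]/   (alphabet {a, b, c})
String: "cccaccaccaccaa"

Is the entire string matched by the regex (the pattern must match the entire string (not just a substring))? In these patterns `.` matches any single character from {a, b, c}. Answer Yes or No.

Yes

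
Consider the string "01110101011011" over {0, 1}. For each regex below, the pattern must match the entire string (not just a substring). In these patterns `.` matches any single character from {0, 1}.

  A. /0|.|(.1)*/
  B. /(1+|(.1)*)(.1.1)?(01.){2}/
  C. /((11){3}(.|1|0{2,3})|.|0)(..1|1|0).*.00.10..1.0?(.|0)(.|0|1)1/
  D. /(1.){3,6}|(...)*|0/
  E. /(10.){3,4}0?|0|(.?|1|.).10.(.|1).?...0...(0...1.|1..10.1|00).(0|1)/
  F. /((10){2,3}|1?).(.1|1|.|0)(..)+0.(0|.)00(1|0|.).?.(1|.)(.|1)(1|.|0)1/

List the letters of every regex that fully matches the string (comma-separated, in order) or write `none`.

A → no match
B → match
C → no match
D → no match
E → no match
F → no match

B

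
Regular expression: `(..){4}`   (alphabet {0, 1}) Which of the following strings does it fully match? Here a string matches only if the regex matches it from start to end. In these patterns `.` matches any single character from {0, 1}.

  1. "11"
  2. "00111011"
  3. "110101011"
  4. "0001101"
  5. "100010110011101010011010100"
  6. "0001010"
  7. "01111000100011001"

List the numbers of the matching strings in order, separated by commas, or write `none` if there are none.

1. "11" → no match
2. "00111011" → match
3. "110101011" → no match
4. "0001101" → no match
5 → no match
6. "0001010" → no match
7 → no match

2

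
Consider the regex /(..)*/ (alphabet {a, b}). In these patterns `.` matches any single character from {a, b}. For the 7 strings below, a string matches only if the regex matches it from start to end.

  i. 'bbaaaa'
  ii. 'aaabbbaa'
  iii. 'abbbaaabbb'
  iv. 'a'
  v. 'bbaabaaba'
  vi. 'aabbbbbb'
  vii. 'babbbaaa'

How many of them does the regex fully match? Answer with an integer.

5

i. 'bbaaaa' → match
ii. 'aaabbbaa' → match
iii. 'abbbaaabbb' → match
iv. 'a' → no match
v. 'bbaabaaba' → no match
vi. 'aabbbbbb' → match
vii. 'babbbaaa' → match
Total matched: 5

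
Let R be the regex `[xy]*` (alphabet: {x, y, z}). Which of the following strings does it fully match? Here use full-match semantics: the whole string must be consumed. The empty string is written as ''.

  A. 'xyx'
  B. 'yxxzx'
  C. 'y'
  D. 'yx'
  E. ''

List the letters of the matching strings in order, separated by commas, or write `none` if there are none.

A. 'xyx' → match
B. 'yxxzx' → no match
C. 'y' → match
D. 'yx' → match
E. '' → match

A, C, D, E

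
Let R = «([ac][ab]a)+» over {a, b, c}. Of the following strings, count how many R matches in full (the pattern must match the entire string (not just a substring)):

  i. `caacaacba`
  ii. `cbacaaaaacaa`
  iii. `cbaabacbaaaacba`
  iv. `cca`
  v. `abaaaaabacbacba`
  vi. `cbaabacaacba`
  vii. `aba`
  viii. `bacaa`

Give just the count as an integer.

i → match
ii → match
iii → match
iv → no match
v → match
vi → match
vii → match
viii → no match
Total matched: 6

6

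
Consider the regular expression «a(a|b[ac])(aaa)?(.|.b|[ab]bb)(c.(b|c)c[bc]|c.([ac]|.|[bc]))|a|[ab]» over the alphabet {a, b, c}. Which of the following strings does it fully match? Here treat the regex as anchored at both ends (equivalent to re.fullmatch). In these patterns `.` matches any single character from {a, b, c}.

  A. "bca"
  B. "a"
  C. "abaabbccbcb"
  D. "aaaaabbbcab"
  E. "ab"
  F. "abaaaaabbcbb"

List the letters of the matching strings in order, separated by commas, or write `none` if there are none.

A → no match
B → match
C → match
D → match
E → no match
F → match

B, C, D, F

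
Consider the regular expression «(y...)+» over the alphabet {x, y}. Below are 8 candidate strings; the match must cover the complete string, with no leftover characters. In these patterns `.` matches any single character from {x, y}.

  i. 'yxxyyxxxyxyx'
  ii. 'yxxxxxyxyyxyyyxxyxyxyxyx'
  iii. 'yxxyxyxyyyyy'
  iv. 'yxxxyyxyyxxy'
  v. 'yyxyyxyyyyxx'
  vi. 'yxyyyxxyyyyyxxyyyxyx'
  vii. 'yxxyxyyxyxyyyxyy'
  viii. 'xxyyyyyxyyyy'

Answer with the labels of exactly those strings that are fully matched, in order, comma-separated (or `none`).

i, iv, v

i → match
ii → no match
iii → no match
iv → match
v → match
vi → no match
vii → no match
viii → no match — must start with 'y'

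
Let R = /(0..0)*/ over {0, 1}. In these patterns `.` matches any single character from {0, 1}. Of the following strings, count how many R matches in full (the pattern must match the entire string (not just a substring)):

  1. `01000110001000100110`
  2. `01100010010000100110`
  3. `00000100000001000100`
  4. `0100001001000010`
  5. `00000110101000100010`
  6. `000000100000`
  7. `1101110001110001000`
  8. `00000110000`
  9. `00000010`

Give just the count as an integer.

1 → match
2 → match
3 → match
4 → match
5 → no match
6 → match
7 → no match
8 → no match
9 → match
Total matched: 6

6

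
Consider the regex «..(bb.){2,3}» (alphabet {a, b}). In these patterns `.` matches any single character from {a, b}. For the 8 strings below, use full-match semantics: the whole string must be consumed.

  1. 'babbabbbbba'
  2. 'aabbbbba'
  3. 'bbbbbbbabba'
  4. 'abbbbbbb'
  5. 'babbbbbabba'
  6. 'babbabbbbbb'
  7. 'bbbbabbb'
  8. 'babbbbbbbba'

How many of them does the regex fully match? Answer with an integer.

1 → match
2 → match
3 → match
4 → match
5 → match
6 → match
7 → match
8 → match
Total matched: 8

8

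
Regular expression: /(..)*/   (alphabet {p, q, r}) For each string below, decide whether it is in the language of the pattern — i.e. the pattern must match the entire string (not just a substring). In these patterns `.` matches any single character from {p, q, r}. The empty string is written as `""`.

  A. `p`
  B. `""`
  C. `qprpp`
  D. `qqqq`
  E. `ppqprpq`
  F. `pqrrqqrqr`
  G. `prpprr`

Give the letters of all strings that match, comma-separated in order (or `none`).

B, D, G

A → no match
B → match
C → no match
D → match
E → no match
F → no match
G → match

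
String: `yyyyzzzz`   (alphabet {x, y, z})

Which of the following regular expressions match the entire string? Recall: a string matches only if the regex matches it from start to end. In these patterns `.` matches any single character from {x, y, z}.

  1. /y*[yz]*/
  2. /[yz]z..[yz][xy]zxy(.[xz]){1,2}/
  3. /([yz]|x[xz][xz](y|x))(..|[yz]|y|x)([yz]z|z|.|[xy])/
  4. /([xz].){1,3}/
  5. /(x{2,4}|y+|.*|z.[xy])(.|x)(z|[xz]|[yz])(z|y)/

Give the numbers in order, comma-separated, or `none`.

1, 5

1 → match
2 → no match
3 → no match
4 → no match
5 → match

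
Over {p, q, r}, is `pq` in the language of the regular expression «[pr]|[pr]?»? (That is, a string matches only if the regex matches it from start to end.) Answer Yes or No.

No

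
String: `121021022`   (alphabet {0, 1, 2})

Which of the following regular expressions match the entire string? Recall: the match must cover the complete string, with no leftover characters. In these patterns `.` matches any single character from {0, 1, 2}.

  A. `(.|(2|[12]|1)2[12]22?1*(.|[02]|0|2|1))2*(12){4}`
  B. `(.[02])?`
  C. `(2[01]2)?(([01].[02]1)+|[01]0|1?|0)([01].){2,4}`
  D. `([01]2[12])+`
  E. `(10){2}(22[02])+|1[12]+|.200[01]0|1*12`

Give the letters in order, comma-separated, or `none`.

A → no match — must end with `12`
B → no match
C → no match
D → match
E → no match

D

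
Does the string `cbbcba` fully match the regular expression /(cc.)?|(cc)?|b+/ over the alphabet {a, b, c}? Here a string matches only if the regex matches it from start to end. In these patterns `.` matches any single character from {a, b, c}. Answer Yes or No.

No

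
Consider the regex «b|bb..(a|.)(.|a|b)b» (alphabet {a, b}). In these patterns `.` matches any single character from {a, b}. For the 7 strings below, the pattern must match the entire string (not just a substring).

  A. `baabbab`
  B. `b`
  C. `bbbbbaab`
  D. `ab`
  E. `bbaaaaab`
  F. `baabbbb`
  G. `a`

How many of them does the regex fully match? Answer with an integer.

A → no match
B → match
C → no match
D → no match
E → no match
F → no match
G → no match — must end with `b`
Total matched: 1

1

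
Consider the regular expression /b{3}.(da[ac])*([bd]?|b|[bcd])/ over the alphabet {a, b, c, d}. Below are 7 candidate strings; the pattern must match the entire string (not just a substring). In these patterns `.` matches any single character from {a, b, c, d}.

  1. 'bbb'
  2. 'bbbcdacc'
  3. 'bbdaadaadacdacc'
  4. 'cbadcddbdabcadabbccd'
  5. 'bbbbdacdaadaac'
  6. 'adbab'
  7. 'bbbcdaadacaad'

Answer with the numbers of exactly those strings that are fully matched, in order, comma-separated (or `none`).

1 → no match
2 → match
3 → no match
4 → no match — must start with 'b'
5 → match
6 → no match — must start with 'b'
7 → no match

2, 5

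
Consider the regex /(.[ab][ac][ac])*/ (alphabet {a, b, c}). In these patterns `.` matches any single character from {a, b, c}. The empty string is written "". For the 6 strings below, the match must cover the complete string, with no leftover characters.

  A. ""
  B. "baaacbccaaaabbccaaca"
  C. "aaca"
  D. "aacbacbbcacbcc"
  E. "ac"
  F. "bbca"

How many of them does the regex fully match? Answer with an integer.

A → match
B → match
C → match
D → no match
E → no match
F → match
Total matched: 4

4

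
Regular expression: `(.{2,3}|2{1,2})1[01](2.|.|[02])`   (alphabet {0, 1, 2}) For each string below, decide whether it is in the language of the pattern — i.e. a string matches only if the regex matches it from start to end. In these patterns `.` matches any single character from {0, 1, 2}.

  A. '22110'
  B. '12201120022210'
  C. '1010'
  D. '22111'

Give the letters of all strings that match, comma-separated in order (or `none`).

A, D

A → match
B → no match
C → no match
D → match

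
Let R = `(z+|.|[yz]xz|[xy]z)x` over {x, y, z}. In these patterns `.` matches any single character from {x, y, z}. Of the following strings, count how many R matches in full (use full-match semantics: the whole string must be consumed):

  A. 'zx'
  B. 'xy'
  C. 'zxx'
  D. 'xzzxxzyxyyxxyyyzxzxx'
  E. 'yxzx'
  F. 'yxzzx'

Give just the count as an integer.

2

A → match
B → no match — must end with 'x'
C → no match
D → no match
E → match
F → no match
Total matched: 2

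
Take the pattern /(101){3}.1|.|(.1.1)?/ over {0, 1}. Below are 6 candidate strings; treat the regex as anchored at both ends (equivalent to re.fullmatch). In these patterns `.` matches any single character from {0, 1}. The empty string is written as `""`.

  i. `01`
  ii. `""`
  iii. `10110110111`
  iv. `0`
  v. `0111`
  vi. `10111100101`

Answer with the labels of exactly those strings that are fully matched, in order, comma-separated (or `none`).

i. `01` → no match
ii. `""` → match
iii. `10110110111` → match
iv. `0` → match
v. `0111` → match
vi. `10111100101` → no match

ii, iii, iv, v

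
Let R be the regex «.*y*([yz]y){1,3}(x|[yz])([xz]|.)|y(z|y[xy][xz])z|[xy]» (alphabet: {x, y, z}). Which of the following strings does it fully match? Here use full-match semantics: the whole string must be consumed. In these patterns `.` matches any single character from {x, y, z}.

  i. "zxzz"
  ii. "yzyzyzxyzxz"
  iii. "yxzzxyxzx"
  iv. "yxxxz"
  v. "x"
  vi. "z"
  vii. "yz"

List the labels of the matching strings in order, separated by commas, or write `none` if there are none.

v

i → no match
ii → no match
iii → no match
iv → no match
v → match
vi → no match
vii → no match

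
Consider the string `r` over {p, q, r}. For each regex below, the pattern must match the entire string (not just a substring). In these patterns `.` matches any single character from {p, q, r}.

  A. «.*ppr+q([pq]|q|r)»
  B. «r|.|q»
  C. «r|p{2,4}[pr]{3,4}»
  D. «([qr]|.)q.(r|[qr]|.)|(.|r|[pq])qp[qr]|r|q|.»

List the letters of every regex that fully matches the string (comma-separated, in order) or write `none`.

A → no match
B → match
C → match
D → match

B, C, D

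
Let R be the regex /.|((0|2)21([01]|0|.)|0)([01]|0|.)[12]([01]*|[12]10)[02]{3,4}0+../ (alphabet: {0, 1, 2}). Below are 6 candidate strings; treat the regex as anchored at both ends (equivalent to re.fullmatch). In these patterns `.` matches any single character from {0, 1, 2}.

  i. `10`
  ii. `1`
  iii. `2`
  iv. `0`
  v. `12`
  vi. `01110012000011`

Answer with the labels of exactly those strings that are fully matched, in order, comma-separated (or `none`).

i → no match
ii → match
iii → match
iv → match
v → no match
vi → match

ii, iii, iv, vi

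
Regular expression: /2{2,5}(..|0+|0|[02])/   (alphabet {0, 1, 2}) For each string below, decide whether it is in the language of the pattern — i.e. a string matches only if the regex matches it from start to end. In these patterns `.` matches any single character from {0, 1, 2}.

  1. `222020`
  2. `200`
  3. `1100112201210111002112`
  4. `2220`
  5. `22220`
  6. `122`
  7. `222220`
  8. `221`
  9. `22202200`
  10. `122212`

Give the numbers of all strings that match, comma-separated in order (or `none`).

4, 5, 7

1 → no match
2 → no match
3 → no match — must start with `2`
4 → match
5 → match
6 → no match — must start with `2`
7 → match
8 → no match
9 → no match
10 → no match — must start with `2`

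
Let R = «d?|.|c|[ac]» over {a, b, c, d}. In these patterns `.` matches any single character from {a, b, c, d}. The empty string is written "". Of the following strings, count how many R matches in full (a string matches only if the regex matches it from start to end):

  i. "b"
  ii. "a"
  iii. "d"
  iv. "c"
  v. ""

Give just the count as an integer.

i → match
ii → match
iii → match
iv → match
v → match
Total matched: 5

5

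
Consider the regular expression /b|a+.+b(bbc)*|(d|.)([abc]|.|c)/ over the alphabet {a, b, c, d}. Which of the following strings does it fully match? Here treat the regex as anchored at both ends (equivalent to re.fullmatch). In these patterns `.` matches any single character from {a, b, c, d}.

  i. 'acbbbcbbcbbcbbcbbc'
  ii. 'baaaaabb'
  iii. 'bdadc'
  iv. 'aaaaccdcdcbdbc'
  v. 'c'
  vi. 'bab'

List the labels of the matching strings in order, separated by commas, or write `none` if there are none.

i → match
ii → no match
iii → no match
iv → no match
v → no match
vi → no match

i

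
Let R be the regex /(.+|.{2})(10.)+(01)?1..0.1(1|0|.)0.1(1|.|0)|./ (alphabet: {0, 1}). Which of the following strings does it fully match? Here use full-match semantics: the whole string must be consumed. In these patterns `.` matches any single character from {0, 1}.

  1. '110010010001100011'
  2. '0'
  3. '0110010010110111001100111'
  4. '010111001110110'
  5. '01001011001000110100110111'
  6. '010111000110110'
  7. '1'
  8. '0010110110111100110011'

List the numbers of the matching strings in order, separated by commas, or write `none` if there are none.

1, 2, 3, 4, 5, 6, 7, 8

1 → match
2. '0' → match
3 → match
4 → match
5 → match
6 → match
7. '1' → match
8 → match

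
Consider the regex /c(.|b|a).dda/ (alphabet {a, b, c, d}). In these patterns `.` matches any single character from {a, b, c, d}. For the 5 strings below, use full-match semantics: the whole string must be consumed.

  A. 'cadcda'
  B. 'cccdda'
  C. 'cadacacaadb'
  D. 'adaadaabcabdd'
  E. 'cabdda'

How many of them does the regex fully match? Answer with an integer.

A → no match — must end with 'dda'
B → match
C → no match — must end with 'dda'
D → no match — must start with 'c'
E → match
Total matched: 2

2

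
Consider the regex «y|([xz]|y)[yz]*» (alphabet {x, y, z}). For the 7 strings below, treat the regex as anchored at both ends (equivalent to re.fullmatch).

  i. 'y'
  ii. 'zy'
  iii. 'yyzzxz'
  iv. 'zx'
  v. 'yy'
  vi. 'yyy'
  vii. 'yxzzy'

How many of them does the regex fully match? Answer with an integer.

i. 'y' → match
ii. 'zy' → match
iii. 'yyzzxz' → no match
iv. 'zx' → no match
v. 'yy' → match
vi. 'yyy' → match
vii. 'yxzzy' → no match
Total matched: 4

4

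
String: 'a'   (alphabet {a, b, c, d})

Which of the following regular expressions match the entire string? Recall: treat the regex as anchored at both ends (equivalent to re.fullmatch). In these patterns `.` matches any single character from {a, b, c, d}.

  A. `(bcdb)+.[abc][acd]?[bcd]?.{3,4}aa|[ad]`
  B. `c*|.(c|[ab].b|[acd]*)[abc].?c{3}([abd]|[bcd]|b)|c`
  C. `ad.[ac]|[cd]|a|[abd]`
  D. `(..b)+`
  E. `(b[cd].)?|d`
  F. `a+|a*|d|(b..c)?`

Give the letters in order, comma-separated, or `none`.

A, C, F

A → match
B → no match
C → match
D → no match — must end with 'b'
E → no match
F → match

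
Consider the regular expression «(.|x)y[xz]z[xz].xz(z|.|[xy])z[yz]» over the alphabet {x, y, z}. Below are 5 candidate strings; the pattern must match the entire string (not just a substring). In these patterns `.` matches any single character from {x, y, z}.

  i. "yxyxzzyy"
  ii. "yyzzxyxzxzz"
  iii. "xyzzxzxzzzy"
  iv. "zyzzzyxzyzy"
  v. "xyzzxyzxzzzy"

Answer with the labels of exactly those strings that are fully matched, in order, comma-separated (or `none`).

i. "yxyxzzyy" → no match
ii. "yyzzxyxzxzz" → match
iii. "xyzzxzxzzzy" → match
iv. "zyzzzyxzyzy" → match
v. "xyzzxyzxzzzy" → no match

ii, iii, iv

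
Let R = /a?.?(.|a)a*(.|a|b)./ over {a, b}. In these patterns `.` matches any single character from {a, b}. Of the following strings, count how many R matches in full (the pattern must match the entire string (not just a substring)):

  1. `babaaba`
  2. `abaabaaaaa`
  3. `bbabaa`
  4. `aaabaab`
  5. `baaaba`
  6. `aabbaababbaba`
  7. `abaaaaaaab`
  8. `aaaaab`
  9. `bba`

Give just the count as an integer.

1 → no match
2 → no match
3 → no match
4 → no match
5 → match
6 → no match
7 → match
8 → match
9 → match
Total matched: 4

4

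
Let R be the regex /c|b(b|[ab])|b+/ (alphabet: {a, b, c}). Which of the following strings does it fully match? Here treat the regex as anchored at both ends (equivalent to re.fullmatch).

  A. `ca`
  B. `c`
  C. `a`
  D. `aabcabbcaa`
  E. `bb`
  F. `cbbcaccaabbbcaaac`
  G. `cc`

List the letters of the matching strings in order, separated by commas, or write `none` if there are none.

B, E

A → no match
B → match
C → no match
D → no match
E → match
F → no match
G → no match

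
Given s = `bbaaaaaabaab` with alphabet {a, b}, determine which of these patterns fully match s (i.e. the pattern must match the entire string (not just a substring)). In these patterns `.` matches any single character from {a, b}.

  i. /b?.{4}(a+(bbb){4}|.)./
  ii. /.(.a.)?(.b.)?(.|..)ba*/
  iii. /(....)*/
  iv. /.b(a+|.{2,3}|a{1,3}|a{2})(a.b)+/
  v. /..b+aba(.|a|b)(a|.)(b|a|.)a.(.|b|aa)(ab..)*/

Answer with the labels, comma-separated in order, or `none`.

i → no match
ii → no match
iii → match
iv → match
v → no match

iii, iv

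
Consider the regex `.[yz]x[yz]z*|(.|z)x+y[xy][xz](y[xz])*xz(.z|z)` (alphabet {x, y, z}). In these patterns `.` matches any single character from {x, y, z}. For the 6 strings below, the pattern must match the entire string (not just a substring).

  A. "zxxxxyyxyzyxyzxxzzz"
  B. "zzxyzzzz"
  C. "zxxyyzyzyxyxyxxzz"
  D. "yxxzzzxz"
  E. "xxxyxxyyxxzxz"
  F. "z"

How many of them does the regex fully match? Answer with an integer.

A → no match
B → match
C → match
D → no match
E → no match
F → no match
Total matched: 2

2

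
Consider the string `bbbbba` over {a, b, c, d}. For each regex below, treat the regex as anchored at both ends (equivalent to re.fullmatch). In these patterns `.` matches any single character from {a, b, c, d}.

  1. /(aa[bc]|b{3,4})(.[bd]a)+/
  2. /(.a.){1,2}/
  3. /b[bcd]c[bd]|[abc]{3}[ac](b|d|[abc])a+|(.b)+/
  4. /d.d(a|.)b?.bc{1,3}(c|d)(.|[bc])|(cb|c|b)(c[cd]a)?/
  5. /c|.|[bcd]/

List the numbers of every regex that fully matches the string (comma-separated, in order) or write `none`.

1 → match
2 → no match
3 → no match
4 → no match
5 → no match

1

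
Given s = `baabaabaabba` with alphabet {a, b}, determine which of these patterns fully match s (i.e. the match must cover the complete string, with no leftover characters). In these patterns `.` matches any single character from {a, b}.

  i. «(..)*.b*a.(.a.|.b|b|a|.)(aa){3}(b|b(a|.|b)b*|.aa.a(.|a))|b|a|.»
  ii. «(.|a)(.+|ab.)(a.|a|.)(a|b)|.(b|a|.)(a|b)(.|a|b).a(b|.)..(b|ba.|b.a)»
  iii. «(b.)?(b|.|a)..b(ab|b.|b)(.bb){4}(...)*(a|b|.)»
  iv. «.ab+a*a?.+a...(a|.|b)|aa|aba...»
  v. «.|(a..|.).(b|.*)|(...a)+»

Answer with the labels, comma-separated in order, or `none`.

i → no match
ii → match
iii → no match
iv → no match
v → match

ii, v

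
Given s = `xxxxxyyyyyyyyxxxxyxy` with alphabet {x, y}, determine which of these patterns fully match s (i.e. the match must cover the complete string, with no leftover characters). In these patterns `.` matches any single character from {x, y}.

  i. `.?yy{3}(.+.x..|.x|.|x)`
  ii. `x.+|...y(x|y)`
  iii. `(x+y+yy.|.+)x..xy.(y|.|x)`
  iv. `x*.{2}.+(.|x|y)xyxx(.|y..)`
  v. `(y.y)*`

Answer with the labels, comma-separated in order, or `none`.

i → no match
ii → match
iii → match
iv → no match
v → no match

ii, iii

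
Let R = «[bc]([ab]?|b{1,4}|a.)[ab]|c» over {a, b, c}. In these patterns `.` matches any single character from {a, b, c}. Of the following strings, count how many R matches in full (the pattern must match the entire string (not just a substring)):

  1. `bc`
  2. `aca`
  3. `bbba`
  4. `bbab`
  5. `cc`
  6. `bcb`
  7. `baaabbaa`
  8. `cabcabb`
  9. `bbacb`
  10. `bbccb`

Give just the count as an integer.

1

1 → no match
2 → no match
3 → match
4 → no match
5 → no match
6 → no match
7 → no match
8 → no match
9 → no match
10 → no match
Total matched: 1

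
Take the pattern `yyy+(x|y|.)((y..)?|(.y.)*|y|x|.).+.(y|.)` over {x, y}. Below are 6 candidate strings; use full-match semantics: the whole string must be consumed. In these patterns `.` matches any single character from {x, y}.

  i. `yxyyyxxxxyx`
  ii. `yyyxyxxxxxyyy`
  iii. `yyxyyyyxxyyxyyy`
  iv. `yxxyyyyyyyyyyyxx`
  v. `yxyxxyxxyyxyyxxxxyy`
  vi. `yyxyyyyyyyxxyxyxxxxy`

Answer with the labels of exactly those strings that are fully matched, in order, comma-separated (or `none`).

ii

i → no match — must start with `yyy`
ii → match
iii → no match — must start with `yyy`
iv → no match — must start with `yyy`
v → no match — must start with `yyy`
vi → no match — must start with `yyy`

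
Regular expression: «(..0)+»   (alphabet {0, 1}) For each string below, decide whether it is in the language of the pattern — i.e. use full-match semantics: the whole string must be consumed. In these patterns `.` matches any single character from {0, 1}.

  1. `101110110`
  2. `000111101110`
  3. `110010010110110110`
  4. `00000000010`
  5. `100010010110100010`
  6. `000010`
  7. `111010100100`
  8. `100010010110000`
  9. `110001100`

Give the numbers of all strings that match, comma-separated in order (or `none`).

3, 5, 6, 8

1 → no match
2 → no match
3 → match
4 → no match
5 → match
6 → match
7 → no match
8 → match
9 → no match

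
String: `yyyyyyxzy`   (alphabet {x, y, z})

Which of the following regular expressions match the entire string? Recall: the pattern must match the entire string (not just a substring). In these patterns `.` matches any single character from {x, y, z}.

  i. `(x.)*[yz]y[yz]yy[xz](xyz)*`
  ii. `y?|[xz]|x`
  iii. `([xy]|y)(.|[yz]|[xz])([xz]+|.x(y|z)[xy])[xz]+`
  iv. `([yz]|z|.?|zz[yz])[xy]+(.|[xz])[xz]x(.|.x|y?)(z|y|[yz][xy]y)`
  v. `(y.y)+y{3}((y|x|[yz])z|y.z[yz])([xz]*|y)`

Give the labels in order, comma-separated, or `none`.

v

i → no match
ii → no match
iii → no match
iv → no match
v → match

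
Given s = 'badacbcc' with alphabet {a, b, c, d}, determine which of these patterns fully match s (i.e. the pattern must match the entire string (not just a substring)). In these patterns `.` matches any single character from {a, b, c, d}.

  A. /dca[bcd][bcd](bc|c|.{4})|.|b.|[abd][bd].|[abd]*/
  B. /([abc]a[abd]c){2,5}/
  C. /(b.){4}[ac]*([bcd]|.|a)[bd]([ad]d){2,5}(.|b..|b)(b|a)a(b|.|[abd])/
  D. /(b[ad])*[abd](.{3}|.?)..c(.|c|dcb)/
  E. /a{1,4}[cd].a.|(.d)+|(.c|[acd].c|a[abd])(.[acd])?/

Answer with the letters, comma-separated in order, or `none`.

D

A → no match
B → no match
C → no match
D → match
E → no match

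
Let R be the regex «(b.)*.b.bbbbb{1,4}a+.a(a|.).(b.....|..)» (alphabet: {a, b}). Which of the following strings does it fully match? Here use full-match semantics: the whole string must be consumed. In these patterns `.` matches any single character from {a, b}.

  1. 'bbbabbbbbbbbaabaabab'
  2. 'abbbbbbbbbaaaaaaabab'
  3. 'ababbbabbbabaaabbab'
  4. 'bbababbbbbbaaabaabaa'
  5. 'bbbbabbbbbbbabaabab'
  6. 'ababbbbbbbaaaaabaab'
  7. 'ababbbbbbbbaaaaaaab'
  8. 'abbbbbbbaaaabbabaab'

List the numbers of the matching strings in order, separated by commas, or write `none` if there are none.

1, 2, 4, 5, 6, 7, 8

1 → match
2 → match
3 → no match
4 → match
5 → match
6 → match
7 → match
8 → match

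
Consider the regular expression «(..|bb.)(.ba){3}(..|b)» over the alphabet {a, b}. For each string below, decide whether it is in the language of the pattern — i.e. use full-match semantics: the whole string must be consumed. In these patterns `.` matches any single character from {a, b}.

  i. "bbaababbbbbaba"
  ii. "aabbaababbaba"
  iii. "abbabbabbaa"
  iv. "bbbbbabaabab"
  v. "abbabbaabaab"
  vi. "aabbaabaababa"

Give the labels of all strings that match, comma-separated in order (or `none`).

ii, vi

i → no match
ii → match
iii → no match
iv → no match
v → no match
vi → match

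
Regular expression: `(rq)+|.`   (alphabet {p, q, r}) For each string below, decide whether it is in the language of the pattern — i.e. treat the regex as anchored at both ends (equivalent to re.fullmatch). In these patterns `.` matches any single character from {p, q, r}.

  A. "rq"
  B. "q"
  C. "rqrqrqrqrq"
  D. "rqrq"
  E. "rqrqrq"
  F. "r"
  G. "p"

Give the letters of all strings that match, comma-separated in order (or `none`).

A, B, C, D, E, F, G

A → match
B → match
C → match
D → match
E → match
F → match
G → match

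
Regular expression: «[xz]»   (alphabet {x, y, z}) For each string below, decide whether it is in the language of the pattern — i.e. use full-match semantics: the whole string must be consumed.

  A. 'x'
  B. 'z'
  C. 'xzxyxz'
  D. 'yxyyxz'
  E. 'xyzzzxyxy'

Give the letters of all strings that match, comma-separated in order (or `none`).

A → match
B → match
C → no match
D → no match
E → no match

A, B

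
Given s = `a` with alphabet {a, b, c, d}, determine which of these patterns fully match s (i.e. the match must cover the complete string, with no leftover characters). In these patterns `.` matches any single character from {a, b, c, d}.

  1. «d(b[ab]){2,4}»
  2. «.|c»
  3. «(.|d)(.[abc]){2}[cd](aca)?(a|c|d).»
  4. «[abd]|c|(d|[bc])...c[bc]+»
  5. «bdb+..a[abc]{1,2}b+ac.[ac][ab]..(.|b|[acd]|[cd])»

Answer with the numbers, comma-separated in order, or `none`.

2, 4

1 → no match — must start with `db`
2 → match
3 → no match
4 → match
5 → no match — must start with `bdb`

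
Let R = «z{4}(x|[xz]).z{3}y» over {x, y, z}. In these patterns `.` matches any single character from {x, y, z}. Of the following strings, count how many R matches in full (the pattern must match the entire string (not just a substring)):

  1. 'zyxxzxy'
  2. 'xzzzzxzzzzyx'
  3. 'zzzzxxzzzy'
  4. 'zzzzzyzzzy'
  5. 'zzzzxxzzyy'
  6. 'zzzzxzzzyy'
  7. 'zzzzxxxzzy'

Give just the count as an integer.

2

1 → no match — must end with 'zy'
2 → no match — must start with 'z'
3 → match
4 → match
5 → no match — must end with 'zy'
6 → no match — must end with 'zy'
7 → no match
Total matched: 2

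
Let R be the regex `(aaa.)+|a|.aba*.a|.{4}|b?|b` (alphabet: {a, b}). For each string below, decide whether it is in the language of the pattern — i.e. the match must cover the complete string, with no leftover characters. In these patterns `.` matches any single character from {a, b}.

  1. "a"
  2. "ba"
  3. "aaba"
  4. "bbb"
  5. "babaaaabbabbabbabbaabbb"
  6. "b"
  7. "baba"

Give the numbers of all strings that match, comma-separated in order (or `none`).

1, 3, 6, 7

1 → match
2 → no match
3 → match
4 → no match
5 → no match
6 → match
7 → match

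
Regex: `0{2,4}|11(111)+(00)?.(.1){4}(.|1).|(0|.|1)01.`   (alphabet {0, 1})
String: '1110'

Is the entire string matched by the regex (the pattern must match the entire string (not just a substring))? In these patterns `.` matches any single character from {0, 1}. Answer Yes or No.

No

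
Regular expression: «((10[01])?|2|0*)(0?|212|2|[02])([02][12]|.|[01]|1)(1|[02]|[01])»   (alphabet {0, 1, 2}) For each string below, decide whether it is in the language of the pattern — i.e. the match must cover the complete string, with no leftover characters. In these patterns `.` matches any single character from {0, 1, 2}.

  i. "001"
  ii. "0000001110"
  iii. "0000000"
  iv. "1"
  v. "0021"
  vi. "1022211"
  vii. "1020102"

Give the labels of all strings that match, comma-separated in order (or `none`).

i → match
ii → no match
iii → match
iv → no match
v → match
vi → no match
vii → no match

i, iii, v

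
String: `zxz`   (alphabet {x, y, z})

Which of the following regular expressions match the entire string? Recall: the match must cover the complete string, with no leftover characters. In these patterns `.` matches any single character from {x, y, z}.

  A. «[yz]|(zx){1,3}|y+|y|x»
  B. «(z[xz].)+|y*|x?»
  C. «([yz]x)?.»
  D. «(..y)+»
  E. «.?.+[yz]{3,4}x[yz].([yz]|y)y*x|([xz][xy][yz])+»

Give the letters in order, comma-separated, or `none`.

B, C, E

A → no match
B → match
C → match
D → no match — must end with `y`
E → match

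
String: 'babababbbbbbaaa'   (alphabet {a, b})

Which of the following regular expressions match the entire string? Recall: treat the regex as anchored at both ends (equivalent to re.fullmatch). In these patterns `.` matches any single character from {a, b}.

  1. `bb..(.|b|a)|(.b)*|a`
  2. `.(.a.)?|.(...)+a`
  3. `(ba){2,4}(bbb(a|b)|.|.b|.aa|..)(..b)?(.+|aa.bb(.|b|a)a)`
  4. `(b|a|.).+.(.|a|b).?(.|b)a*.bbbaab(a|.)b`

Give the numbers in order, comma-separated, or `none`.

1 → no match
2 → no match
3 → match
4 → no match — must end with 'b'

3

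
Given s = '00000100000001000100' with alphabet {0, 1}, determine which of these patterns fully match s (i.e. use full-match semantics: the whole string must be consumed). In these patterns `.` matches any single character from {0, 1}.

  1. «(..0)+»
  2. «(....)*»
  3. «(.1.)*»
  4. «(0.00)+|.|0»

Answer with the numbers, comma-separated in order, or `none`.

1 → no match
2 → match
3 → no match
4 → match

2, 4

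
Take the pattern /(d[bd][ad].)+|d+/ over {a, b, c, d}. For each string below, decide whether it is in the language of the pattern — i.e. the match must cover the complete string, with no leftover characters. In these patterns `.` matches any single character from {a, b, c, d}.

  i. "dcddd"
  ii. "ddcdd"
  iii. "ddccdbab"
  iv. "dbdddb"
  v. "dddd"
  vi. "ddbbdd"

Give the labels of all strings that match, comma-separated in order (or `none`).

i → no match
ii → no match
iii → no match
iv → no match
v → match
vi → no match

v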